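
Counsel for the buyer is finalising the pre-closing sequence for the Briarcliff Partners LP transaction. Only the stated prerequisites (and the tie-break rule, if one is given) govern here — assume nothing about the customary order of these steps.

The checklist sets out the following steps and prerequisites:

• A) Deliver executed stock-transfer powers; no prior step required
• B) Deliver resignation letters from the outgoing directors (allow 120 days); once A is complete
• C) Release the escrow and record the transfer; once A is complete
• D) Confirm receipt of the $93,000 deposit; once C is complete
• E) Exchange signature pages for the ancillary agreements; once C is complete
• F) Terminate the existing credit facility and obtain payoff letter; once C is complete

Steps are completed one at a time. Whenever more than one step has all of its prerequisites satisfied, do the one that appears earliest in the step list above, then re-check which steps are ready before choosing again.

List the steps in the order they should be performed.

Only A has no prerequisites, so it is first.
B and C are both available; B is listed earlier → B.
That leaves C as the only ready step → C.
D, E and F are all available; D is listed earlier → D.
E and F are both available; E is listed earlier → E.
Next only F has its prerequisites met → F.

A B C D E F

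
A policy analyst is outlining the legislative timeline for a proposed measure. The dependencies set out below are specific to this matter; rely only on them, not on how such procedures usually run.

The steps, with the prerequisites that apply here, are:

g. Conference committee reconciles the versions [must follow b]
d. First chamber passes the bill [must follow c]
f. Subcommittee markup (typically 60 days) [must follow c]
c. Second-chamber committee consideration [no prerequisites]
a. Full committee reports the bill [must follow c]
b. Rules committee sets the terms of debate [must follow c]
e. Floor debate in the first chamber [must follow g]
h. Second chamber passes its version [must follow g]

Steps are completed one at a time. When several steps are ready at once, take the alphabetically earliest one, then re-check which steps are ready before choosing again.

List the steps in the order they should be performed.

c, a, b, d, f, g, e, h

Only c has no prerequisites, so it is first.
Now a, b, d and f have their prerequisites met. a has the earlier label, so a next.
b, d and f are all available; b has the earlier label → b.
g now also ready, so the ready set is {d, f, g}; d has the earlier label → d.
Now f and g have their prerequisites met. f has the earlier label, so f next.
g is the only step now ready → g.
e and h are both available; e has the earlier label → e.
That leaves h as the only ready step → h.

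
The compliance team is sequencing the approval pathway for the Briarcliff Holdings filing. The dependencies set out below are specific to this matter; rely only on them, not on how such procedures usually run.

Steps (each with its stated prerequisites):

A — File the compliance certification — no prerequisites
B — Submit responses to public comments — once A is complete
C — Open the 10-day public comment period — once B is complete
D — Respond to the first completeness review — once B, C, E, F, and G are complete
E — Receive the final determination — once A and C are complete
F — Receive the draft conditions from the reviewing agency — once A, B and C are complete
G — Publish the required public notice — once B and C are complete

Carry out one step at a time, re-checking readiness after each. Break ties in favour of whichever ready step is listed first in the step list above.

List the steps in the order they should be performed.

A → B → C → E → F → G → D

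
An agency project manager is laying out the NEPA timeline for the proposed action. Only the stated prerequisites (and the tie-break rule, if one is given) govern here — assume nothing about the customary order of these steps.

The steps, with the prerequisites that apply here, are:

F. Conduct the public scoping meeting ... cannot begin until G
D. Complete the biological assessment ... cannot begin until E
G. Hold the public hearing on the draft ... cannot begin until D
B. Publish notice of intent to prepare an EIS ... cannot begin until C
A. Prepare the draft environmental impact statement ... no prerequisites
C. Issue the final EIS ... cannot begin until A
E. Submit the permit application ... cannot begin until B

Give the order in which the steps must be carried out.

A has no prerequisites → A first.
C is the only step now ready → C.
That leaves B as the only ready step → B.
Next only E has its prerequisites met → E.
Next only D has its prerequisites met → D.
G needed D, now all done → G.
Next only F has its prerequisites met → F.

A, C, B, E, D, G, F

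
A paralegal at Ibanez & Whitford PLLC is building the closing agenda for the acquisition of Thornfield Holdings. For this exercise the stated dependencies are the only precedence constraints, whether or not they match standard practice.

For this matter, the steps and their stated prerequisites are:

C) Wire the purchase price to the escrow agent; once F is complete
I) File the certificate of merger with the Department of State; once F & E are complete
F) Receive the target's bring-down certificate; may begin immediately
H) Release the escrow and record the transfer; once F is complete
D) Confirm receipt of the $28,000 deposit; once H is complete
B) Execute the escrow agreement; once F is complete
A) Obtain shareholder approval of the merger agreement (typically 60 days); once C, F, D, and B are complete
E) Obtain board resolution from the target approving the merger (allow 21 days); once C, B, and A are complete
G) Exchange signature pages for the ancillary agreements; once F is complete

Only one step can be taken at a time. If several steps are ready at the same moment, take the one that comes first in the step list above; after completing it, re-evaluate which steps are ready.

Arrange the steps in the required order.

F C H D B A E I G

F has no prerequisites → F first.
Ready: C, H, B and G. C is listed earlier → C.
H, B and G are all available; H is listed earlier → H.
D now also ready, so the ready set is {D, B, G}; D is listed earlier → D.
B and G are both available; B is listed earlier → B.
A now also ready, so the ready set is {A, G}; A is listed earlier → A.
Now E and G have their prerequisites met. E is listed earlier, so E next.
I and G are both available; I is listed earlier → I.
G needed F, now all done → G.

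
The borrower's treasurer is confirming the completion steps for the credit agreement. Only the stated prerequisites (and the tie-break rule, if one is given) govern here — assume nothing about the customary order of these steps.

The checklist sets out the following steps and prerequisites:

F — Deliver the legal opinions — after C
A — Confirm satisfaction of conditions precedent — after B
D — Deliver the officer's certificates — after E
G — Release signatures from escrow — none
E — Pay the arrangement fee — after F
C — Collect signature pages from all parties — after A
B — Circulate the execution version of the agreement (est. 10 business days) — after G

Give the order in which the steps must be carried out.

G is the only step with nothing outstanding, so it goes first.
B is the only step now ready → B.
A is the only step now ready → A.
Next only C has its prerequisites met → C.
F needed C, now all done → F.
Next only E has its prerequisites met → E.
That leaves D as the only ready step → D.

G, B, A, C, F, E, D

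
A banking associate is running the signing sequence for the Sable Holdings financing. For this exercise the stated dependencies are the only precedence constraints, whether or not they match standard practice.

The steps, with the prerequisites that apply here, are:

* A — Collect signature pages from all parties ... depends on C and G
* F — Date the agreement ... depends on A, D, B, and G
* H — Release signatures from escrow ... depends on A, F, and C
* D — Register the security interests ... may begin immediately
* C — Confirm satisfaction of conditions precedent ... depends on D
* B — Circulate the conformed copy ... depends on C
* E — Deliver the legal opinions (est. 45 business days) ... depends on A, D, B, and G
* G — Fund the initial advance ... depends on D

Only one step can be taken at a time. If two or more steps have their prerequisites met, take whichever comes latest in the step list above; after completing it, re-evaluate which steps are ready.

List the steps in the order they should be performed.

D, G, C, B, A, E, F, H

D is the only step with nothing outstanding, so it goes first.
G and C are both available; G is listed later → G.
C is the only step now ready → C.
Ready: B and A. B is listed later → B.
A needed G and C, now all done → A.
Now E and F have their prerequisites met. E is listed later, so E next.
F needed G, B, D and A, now all done → F.
H is the only step now ready → H.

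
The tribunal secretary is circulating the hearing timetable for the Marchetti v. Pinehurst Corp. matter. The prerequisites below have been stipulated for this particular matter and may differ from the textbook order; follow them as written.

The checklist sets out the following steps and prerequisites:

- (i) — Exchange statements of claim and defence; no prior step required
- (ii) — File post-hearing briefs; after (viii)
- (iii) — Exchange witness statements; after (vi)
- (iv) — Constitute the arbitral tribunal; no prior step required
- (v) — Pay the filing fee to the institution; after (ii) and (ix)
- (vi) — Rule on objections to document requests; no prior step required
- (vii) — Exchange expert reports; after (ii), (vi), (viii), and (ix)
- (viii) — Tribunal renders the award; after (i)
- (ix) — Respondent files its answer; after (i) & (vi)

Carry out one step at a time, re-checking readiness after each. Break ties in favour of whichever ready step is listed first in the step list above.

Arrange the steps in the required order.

Nothing is required for (i), (iv) and (vi). (i) is listed earlier → (i) first.
Now (iv), (vi) and (viii) have their prerequisites met. (iv) is listed earlier, so (iv) next.
Ready: (vi) and (viii). (vi) is listed earlier → (vi).
(iii), (viii) and (ix) are all available; (iii) is listed earlier → (iii).
Ready: (viii) and (ix). (viii) is listed earlier → (viii).
(ii) now also ready, so the ready set is {(ii), (ix)}; (ii) is listed earlier → (ii).
Next only (ix) has its prerequisites met → (ix).
Ready: (v) and (vii). (v) is listed earlier → (v).
(vii) needed (ii), (vi), (viii) and (ix), now all done → (vii).

(i), (iv), (vi), (iii), (viii), (ii), (ix), (v), (vii)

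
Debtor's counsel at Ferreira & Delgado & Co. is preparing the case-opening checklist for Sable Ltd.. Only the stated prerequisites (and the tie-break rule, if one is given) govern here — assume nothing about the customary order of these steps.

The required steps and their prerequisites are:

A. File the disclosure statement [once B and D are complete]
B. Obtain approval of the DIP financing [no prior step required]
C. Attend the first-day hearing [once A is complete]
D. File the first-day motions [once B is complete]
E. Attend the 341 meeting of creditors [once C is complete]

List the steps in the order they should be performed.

B D A C E

B is the only step with nothing outstanding, so it goes first.
D is the only step now ready → D.
A is the only step now ready → A.
Next only C has its prerequisites met → C.
That leaves E as the only ready step → E.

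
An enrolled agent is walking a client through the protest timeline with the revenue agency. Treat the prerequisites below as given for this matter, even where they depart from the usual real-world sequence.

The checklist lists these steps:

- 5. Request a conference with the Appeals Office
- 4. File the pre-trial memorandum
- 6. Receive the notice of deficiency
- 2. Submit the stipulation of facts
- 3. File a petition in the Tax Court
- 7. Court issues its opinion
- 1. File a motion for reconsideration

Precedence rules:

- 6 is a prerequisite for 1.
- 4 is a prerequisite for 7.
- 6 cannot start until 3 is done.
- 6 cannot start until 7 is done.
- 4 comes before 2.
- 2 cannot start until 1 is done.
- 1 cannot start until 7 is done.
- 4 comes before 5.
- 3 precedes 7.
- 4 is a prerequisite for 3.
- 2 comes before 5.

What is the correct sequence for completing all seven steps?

4 3 7 6 1 2 5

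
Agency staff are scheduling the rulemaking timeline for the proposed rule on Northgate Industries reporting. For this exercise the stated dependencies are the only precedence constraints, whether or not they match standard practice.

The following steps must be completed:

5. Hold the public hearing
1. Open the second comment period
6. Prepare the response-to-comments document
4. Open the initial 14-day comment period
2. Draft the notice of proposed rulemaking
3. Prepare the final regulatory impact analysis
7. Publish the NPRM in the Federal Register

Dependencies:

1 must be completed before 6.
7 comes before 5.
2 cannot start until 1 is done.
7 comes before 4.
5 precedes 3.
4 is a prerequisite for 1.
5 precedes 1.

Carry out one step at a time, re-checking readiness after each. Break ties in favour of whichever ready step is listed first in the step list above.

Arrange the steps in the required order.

7, 5, 4, 1, 6, 2, 3

7 is the only step with nothing outstanding, so it goes first.
Ready: 5 and 4. 5 is listed earlier → 5.
Ready: 4 and 3. 4 is listed earlier → 4.
1 now also ready, so the ready set is {1, 3}; 1 is listed earlier → 1.
Ready: 6, 2 and 3. 6 is listed earlier → 6.
Now 2 and 3 have their prerequisites met. 2 is listed earlier, so 2 next.
Next only 3 has its prerequisites met → 3.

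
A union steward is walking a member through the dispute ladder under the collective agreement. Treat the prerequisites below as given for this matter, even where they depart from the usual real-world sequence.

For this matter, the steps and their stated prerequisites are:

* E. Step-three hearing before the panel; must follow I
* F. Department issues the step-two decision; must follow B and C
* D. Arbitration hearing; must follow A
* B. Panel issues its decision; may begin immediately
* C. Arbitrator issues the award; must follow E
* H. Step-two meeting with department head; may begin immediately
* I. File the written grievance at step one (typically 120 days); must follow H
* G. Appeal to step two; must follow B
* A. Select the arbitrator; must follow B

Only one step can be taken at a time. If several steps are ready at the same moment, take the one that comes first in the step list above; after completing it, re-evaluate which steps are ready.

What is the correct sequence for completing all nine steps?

B and H have no prerequisites; B is listed earlier, so B is first.
G and A now also ready, so the ready set is {H, G, A}; H is listed earlier → H.
I now also ready, so the ready set is {I, G, A}; I is listed earlier → I.
E now also ready, so the ready set is {E, G, A}; E is listed earlier → E.
C now also ready, so the ready set is {C, G, A}; C is listed earlier → C.
Ready: F, G and A. F is listed earlier → F.
Ready: G and A. G is listed earlier → G.
That leaves A as the only ready step → A.
Next only D has its prerequisites met → D.

B H I E C F G A D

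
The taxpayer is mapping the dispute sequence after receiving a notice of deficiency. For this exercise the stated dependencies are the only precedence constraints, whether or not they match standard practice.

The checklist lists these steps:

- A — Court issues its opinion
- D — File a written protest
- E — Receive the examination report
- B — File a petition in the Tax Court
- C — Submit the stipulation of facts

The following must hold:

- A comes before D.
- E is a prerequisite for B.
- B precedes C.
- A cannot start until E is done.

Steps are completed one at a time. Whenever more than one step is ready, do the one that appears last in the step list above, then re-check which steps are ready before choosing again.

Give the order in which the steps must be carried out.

E has no prerequisites → E first.
Now B and A have their prerequisites met. B is listed later, so B next.
C now also ready, so the ready set is {C, A}; C is listed later → C.
A needed E, now all done → A.
Next only D has its prerequisites met → D.

E B C A D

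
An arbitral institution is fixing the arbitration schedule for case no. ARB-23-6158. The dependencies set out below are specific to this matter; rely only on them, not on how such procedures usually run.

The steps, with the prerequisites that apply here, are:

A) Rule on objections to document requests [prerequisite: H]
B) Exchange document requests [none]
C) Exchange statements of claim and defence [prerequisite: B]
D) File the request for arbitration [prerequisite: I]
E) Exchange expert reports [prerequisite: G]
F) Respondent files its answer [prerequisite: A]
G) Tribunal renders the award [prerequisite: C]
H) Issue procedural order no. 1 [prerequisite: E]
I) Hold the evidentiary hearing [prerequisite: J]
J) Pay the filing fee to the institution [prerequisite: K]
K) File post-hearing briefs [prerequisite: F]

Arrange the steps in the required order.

B C G E H A F K J I D

Only B has no prerequisites, so it is first.
C needed B, now all done → C.
G needed C, now all done → G.
E needed G, now all done → E.
That leaves H as the only ready step → H.
A is the only step now ready → A.
F is the only step now ready → F.
Next only K has its prerequisites met → K.
J needed K, now all done → J.
That leaves I as the only ready step → I.
D needed I, now all done → D.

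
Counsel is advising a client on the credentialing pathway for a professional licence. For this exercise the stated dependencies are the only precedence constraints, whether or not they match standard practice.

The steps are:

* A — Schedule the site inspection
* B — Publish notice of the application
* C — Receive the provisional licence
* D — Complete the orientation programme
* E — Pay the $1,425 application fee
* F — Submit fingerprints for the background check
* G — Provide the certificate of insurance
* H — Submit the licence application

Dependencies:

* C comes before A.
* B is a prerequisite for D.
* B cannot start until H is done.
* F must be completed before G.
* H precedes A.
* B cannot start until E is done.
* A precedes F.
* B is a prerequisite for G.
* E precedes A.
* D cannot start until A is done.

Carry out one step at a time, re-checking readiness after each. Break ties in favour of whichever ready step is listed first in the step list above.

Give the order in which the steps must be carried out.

C E H A B D F G

C, E and H have no prerequisites; C is listed earlier, so C is first.
E and H are both available; E is listed earlier → E.
Next only H has its prerequisites met → H.
A and B are both available; A is listed earlier → A.
Ready: B and F. B is listed earlier → B.
Ready: D and F. D is listed earlier → D.
F needed A, now all done → F.
That leaves G as the only ready step → G.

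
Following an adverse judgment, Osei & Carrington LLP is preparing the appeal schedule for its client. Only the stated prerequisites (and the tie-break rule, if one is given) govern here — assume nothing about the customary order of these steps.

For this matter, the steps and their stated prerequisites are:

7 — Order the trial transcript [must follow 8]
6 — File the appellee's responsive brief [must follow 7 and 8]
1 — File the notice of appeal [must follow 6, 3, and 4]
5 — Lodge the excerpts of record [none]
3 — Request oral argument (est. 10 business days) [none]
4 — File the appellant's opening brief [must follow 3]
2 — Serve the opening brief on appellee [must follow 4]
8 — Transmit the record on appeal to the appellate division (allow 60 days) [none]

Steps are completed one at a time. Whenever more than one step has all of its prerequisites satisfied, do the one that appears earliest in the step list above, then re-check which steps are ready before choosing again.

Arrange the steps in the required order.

Nothing is required for 5, 3 and 8. 5 is listed earlier → 5 first.
3 and 8 are both available; 3 is listed earlier → 3.
Ready: 4 and 8. 4 is listed earlier → 4.
2 now also ready, so the ready set is {2, 8}; 2 is listed earlier → 2.
8 is the only step now ready → 8.
7 needed 8, now all done → 7.
6 needed 7 and 8, now all done → 6.
1 needed 6, 3 and 4, now all done → 1.

5 → 3 → 4 → 2 → 8 → 7 → 6 → 1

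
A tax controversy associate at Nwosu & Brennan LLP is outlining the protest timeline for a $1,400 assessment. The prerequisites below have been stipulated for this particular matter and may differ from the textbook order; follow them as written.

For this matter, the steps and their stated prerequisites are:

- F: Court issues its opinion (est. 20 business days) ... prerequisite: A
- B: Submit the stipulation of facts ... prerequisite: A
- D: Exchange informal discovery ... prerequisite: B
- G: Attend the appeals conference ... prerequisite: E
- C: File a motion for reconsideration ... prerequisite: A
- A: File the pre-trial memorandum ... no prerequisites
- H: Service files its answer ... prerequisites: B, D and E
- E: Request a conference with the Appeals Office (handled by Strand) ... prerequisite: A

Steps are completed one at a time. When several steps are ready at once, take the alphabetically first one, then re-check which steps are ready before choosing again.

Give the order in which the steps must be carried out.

A is the only step with nothing outstanding, so it goes first.
Now B, C, E and F have their prerequisites met. B has the earlier label, so B next.
D now also ready, so the ready set is {C, D, E, F}; C has the earlier label → C.
Ready: D, E and F. D has the earlier label → D.
E and F are both available; E has the earlier label → E.
Now F, G and H have their prerequisites met. F has the earlier label, so F next.
Now G and H have their prerequisites met. G has the earlier label, so G next.
H is the only step now ready → H.

A → B → C → D → E → F → G → H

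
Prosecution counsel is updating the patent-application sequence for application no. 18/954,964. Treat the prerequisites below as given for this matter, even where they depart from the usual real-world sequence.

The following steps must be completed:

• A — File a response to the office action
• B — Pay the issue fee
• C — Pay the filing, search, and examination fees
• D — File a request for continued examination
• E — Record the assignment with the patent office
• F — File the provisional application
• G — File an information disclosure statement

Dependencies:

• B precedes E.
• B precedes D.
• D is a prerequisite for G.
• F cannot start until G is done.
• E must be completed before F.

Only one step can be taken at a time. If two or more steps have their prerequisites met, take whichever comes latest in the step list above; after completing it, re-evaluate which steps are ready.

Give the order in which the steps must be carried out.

C → B → E → D → G → F → A

C, B and A have no prerequisites; C is listed later, so C is first.
Ready: B and A. B is listed later → B.
E and D now also ready, so the ready set is {E, D, A}; E is listed later → E.
Ready: D and A. D is listed later → D.
G now also ready, so the ready set is {G, A}; G is listed later → G.
Now F and A have their prerequisites met. F is listed later, so F next.
A is the only step now ready → A.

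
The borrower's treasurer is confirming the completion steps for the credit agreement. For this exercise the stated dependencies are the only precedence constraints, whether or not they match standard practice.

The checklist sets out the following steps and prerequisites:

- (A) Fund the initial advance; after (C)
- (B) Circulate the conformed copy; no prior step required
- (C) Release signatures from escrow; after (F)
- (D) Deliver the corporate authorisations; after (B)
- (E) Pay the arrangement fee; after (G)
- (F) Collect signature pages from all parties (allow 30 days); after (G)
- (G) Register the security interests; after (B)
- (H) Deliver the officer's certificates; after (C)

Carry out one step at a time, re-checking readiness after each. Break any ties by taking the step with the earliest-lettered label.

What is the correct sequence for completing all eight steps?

(B) is the only step with nothing outstanding, so it goes first.
(D) and (G) are both available; (D) has the earlier label → (D).
That leaves (G) as the only ready step → (G).
Now (E) and (F) have their prerequisites met. (E) has the earlier label, so (E) next.
Next only (F) has its prerequisites met → (F).
That leaves (C) as the only ready step → (C).
Ready: (A) and (H). (A) has the earlier label → (A).
(H) needed (C), now all done → (H).

(B) → (D) → (G) → (E) → (F) → (C) → (A) → (H)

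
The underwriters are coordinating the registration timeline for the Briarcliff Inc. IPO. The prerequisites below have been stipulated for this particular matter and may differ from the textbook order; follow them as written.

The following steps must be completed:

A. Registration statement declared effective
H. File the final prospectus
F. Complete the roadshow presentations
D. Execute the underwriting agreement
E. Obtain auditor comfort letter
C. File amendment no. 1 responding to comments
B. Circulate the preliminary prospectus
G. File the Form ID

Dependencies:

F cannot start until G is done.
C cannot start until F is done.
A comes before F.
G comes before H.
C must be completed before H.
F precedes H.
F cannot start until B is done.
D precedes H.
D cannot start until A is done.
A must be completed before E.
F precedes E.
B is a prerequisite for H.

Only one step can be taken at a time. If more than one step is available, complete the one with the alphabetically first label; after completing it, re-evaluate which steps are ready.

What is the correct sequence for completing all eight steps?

A, B and G have no prerequisites; A has the earlier label, so A is first.
D now also ready, so the ready set is {B, D, G}; B has the earlier label → B.
Now D and G have their prerequisites met. D has the earlier label, so D next.
G is the only step now ready → G.
F needed A, B and G, now all done → F.
Ready: C and E. C has the earlier label → C.
H now also ready, so the ready set is {E, H}; E has the earlier label → E.
H needed B, C, D, F and G, now all done → H.

A B D G F C E H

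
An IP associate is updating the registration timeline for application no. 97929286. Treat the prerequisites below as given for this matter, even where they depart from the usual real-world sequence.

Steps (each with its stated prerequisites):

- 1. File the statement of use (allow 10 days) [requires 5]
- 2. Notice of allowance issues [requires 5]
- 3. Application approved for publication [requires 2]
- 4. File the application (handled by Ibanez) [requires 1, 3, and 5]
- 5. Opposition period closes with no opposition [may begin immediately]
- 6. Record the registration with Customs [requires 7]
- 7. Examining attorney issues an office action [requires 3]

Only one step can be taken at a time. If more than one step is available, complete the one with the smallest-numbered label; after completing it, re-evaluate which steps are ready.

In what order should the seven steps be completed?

5, 1, 2, 3, 4, 7, 6

5 has no prerequisites → 5 first.
1 and 2 are both available; 1 has the earlier label → 1.
Next only 2 has its prerequisites met → 2.
3 is the only step now ready → 3.
4 and 7 are both available; 4 has the earlier label → 4.
That leaves 7 as the only ready step → 7.
Next only 6 has its prerequisites met → 6.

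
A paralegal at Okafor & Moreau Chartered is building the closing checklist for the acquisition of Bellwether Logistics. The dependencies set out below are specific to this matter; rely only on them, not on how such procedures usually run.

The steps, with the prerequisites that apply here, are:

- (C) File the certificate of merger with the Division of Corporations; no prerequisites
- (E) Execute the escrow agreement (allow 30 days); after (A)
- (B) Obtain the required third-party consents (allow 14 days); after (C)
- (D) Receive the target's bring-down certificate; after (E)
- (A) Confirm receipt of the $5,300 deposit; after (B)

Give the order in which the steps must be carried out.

(C), (B), (A), (E), (D)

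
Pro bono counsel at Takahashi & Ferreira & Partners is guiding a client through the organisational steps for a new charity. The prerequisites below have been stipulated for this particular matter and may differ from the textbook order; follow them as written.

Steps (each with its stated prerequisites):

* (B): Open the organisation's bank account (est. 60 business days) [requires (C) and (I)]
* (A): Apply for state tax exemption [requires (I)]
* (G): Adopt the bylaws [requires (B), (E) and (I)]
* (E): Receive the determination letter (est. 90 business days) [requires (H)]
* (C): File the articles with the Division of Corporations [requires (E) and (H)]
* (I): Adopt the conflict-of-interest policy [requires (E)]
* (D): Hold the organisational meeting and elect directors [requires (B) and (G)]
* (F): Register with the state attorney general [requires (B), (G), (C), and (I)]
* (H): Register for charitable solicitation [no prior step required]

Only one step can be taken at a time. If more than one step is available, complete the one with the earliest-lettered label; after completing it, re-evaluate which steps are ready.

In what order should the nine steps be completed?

(H), (E), (C), (I), (A), (B), (G), (D), (F)

(H) has no prerequisites → (H) first.
Next only (E) has its prerequisites met → (E).
(C) and (I) are both available; (C) has the earlier label → (C).
(I) needed (E), now all done → (I).
(A) and (B) are both available; (A) has the earlier label → (A).
That leaves (B) as the only ready step → (B).
(G) needed (B), (E) and (I), now all done → (G).
Now (D) and (F) have their prerequisites met. (D) has the earlier label, so (D) next.
Next only (F) has its prerequisites met → (F).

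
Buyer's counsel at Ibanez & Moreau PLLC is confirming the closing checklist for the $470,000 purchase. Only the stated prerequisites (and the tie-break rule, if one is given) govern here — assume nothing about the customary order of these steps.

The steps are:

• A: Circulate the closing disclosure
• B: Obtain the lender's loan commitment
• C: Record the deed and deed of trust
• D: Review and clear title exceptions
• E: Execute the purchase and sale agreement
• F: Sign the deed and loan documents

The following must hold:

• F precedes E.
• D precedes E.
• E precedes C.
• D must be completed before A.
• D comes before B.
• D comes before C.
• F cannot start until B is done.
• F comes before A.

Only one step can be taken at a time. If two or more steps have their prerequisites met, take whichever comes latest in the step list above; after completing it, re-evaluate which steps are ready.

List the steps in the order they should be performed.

D, B, F, E, C, A

D is the only step with nothing outstanding, so it goes first.
B needed D, now all done → B.
That leaves F as the only ready step → F.
Now E and A have their prerequisites met. E is listed later, so E next.
C now also ready, so the ready set is {C, A}; C is listed later → C.
A is the only step now ready → A.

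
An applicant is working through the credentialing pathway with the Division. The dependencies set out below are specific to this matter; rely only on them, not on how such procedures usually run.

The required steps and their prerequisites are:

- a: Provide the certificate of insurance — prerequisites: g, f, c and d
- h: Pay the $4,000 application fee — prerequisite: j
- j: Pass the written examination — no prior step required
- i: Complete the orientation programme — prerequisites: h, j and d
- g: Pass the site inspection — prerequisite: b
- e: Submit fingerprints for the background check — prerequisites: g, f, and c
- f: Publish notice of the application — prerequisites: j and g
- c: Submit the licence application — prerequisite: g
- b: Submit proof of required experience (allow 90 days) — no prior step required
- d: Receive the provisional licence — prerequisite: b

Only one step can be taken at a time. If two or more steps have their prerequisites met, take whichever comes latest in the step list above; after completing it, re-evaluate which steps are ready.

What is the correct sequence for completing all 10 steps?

b and j have no prerequisites; b is listed later, so b is first.
d and g now also ready, so the ready set is {d, g, j}; d is listed later → d.
Ready: g and j. g is listed later → g.
c and j are both available; c is listed later → c.
That leaves j as the only ready step → j.
f and h are both available; f is listed later → f.
e, h and a are all available; e is listed later → e.
Now h and a have their prerequisites met. h is listed later, so h next.
i now also ready, so the ready set is {i, a}; i is listed later → i.
a is the only step now ready → a.

b, d, g, c, j, f, e, h, i, a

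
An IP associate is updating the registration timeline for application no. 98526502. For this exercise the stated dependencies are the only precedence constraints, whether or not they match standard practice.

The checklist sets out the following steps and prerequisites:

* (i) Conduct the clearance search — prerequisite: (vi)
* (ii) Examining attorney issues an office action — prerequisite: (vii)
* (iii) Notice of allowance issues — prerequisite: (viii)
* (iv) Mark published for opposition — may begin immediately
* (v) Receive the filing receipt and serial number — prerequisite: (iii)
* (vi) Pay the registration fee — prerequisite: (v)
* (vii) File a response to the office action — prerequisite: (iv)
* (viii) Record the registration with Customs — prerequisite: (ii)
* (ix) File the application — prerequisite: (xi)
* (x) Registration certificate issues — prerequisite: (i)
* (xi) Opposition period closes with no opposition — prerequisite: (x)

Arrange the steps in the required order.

(iv), (vii), (ii), (viii), (iii), (v), (vi), (i), (x), (xi), (ix)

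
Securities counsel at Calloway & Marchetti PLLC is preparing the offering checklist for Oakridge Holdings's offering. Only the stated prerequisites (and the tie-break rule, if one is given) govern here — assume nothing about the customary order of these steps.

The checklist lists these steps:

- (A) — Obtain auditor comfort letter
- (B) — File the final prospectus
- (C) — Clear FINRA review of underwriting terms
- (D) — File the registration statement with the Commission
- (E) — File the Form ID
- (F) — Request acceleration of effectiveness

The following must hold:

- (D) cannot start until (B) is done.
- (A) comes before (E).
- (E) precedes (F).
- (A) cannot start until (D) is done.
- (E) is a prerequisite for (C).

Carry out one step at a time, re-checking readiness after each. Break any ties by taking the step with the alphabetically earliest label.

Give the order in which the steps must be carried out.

Only (B) has no prerequisites, so it is first.
Next only (D) has its prerequisites met → (D).
(A) needed (D), now all done → (A).
Next only (E) has its prerequisites met → (E).
(C) and (F) are both available; (C) has the earlier label → (C).
(F) needed (E), now all done → (F).

(B), (D), (A), (E), (C), (F)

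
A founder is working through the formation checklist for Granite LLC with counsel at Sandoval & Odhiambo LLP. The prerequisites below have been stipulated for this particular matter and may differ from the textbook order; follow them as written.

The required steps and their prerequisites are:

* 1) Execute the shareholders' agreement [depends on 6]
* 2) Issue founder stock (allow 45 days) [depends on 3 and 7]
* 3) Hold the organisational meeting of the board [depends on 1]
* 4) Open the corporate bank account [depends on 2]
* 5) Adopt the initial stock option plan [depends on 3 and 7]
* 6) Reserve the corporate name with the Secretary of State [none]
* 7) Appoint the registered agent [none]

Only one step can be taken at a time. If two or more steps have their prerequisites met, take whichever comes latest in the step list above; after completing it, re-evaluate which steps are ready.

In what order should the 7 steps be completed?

7, 6, 1, 3, 5, 2, 4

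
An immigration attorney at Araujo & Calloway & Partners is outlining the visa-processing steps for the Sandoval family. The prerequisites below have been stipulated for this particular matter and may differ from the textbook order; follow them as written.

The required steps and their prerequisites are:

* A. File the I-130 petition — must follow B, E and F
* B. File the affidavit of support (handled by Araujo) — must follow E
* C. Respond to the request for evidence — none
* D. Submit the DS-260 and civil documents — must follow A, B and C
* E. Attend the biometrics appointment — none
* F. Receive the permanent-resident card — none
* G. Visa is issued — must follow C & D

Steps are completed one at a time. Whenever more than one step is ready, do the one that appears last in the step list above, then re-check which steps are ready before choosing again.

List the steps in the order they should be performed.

Nothing is required for F, E and C. F is listed later → F first.
Ready: E and C. E is listed later → E.
C and B are both available; C is listed later → C.
That leaves B as the only ready step → B.
A needed F, E and B, now all done → A.
D needed C, B and A, now all done → D.
That leaves G as the only ready step → G.

F → E → C → B → A → D → G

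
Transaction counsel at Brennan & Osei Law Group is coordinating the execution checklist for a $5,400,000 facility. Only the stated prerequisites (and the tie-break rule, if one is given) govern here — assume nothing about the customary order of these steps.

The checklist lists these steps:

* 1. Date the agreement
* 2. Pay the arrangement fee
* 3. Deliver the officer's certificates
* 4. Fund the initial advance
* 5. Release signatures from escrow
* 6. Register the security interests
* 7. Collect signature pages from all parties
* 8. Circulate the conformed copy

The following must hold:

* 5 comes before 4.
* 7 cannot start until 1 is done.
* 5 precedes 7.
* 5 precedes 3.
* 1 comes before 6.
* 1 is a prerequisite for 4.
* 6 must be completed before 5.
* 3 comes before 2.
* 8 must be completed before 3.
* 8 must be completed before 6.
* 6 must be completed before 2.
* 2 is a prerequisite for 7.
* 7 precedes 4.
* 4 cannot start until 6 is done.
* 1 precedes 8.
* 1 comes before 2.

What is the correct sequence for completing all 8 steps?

1, 8, 6, 5, 3, 2, 7, 4

1 is the only step with nothing outstanding, so it goes first.
8 needed 1, now all done → 8.
Next only 6 has its prerequisites met → 6.
5 needed 6, now all done → 5.
3 needed 5 and 8, now all done → 3.
2 is the only step now ready → 2.
7 needed 1, 2 and 5, now all done → 7.
Next only 4 has its prerequisites met → 4.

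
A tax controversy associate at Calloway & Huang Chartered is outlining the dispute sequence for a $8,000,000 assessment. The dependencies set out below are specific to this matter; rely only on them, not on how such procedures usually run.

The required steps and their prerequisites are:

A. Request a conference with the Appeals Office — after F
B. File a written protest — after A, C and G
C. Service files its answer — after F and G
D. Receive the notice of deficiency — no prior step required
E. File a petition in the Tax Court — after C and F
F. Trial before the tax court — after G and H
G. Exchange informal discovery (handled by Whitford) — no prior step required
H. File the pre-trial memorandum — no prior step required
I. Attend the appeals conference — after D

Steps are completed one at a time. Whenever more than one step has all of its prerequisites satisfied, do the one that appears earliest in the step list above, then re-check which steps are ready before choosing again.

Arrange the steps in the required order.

D, G, H, F, A, C, B, E, I

D, G and H have no prerequisites; D is listed earlier, so D is first.
I now also ready, so the ready set is {G, H, I}; G is listed earlier → G.
Now H and I have their prerequisites met. H is listed earlier, so H next.
Ready: F and I. F is listed earlier → F.
Ready: A, C and I. A is listed earlier → A.
Ready: C and I. C is listed earlier → C.
B and E now also ready, so the ready set is {B, E, I}; B is listed earlier → B.
Ready: E and I. E is listed earlier → E.
I needed D, now all done → I.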